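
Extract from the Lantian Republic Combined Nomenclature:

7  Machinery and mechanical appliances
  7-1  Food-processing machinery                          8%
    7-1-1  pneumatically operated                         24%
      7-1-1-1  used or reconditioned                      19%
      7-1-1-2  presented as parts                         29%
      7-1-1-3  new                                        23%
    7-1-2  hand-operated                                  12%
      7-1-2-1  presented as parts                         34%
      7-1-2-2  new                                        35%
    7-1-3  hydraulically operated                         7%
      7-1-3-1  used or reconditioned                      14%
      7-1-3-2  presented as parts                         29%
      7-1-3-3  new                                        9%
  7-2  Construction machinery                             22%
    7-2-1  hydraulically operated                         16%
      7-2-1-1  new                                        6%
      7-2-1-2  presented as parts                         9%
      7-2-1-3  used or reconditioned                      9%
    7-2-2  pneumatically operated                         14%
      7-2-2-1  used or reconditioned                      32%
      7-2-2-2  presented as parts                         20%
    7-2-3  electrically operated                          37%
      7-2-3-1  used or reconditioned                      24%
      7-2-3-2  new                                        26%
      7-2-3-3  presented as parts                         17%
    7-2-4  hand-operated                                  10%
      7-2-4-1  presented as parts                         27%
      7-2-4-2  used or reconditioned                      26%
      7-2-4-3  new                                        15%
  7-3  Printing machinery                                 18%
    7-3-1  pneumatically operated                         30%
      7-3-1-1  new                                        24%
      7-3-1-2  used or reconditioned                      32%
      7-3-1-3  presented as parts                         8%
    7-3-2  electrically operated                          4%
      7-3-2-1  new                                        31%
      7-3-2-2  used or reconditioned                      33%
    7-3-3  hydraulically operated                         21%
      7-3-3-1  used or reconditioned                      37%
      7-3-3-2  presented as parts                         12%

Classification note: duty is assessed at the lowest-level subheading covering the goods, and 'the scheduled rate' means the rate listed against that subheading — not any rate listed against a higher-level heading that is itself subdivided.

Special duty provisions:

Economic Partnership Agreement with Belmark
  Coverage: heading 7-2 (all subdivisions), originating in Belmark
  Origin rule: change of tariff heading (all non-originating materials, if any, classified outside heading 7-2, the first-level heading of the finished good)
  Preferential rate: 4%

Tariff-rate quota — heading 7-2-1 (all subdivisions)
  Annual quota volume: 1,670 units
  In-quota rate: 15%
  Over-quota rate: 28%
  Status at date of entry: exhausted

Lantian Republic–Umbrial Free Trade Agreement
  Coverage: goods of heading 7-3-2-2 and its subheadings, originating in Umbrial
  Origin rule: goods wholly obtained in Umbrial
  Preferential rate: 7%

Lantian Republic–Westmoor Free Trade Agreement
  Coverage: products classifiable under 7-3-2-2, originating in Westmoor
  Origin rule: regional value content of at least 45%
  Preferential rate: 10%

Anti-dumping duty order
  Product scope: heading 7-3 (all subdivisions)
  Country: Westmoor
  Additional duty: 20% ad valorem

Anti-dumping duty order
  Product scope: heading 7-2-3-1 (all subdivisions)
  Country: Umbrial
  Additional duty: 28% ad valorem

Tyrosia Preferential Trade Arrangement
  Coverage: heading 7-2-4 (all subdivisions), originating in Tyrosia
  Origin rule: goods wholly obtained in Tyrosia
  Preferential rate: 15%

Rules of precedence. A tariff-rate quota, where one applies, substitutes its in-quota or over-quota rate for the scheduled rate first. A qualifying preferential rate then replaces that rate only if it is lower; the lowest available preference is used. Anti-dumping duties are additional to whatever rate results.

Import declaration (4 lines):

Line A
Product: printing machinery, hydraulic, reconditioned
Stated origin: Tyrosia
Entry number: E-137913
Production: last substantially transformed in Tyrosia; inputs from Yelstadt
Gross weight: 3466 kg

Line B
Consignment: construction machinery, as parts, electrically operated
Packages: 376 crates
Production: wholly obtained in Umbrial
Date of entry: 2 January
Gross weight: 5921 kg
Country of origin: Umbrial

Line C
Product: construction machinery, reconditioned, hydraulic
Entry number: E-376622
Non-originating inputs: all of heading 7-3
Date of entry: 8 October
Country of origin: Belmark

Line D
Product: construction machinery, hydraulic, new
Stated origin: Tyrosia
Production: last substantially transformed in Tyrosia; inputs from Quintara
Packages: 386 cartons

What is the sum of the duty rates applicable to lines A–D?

Line A: printing → 7-3; hydraulic → 7-3-3; reconditioned → 7-3-3-1. Scheduled 37%. Tyrosia agreement on 7-2-4: 7-3-3-1 not covered. → 37%.
Line B: construction → 7-2; electrically operated → 7-2-3; as parts → 7-2-3-3. Scheduled 17%. Umbrial agreement on 7-3-2-2: 7-2-3-3 not covered. → 17%.
Line C: construction → 7-2; hydraulic → 7-2-1; reconditioned → 7-2-1-3. Scheduled 9%. quota on 7-2-1 exhausted → over-quota 28%; Belmark agreement on 7-2: CTH met → 4% available; preferential 4%. → 4%.
Line D: construction → 7-2; hydraulic → 7-2-1; new → 7-2-1-1. Scheduled 6%. quota on 7-2-1 exhausted → over-quota 28%; Tyrosia agreement on 7-2-4: 7-2-1-1 not covered. → 28%.
Sum: 37% + 17% + 4% + 28% = 86%.

86%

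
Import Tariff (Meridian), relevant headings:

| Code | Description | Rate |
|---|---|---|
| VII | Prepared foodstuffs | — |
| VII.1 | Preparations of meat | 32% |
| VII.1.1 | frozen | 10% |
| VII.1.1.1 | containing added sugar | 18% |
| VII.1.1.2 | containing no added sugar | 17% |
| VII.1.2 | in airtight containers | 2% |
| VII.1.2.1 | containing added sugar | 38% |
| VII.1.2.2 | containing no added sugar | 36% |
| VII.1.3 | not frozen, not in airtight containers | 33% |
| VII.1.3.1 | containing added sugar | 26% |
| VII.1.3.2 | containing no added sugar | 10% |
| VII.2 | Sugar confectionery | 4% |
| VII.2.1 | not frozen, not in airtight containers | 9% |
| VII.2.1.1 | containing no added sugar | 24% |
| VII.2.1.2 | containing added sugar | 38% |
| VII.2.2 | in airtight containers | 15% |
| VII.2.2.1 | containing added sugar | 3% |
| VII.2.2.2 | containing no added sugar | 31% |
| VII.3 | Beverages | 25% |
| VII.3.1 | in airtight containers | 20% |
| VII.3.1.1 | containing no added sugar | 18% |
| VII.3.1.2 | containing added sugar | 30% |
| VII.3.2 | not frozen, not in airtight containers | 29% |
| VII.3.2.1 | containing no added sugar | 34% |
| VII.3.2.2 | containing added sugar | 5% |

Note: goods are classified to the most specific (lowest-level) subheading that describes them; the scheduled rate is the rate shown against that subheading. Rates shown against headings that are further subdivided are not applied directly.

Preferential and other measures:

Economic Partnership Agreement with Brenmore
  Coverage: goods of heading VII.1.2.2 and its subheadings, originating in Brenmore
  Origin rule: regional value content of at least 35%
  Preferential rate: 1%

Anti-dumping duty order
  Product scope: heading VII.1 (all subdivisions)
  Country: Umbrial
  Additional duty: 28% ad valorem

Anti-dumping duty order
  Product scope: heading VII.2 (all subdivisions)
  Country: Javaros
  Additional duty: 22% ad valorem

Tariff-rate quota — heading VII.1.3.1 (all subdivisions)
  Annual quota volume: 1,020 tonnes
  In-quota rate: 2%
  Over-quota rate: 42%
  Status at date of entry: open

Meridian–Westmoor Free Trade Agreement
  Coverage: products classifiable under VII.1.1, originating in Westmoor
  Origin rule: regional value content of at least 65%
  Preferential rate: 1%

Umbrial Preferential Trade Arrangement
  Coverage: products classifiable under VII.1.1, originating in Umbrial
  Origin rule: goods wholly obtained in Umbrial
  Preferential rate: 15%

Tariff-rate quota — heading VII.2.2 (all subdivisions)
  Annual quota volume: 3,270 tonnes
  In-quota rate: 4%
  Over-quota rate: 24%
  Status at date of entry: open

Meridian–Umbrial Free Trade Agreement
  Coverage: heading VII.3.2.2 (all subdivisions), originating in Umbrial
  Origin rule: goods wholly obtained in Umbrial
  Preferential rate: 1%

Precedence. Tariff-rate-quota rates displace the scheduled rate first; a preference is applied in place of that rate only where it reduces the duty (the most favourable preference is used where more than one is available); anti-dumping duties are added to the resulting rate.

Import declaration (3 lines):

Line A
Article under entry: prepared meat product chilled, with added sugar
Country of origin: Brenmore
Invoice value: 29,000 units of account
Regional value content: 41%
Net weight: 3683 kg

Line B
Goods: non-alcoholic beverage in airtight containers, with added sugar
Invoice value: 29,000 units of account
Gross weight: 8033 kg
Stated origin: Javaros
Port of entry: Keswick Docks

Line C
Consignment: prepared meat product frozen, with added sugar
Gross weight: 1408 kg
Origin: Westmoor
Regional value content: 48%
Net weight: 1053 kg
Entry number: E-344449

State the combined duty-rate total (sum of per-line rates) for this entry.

50%

Line A: prepared meat product → VII.1; chilled → VII.1.3; with added sugar → VII.1.3.1. Scheduled 26%. quota on VII.1.3.1 open → in-quota 2%; Brenmore agreement on VII.1.2.2: VII.1.3.1 not covered. → 2%.
Line B: non-alcoholic beverage → VII.3; in airtight containers → VII.3.1; with added sugar → VII.3.1.2. Scheduled 30%. No special measure applies. → 30%.
Line C: prepared meat product → VII.1; frozen → VII.1.1; with added sugar → VII.1.1.1. Scheduled 18%. Westmoor agreement on VII.1.1: RVC < 65%. → 18%.
Sum: 2% + 30% + 18% = 50%.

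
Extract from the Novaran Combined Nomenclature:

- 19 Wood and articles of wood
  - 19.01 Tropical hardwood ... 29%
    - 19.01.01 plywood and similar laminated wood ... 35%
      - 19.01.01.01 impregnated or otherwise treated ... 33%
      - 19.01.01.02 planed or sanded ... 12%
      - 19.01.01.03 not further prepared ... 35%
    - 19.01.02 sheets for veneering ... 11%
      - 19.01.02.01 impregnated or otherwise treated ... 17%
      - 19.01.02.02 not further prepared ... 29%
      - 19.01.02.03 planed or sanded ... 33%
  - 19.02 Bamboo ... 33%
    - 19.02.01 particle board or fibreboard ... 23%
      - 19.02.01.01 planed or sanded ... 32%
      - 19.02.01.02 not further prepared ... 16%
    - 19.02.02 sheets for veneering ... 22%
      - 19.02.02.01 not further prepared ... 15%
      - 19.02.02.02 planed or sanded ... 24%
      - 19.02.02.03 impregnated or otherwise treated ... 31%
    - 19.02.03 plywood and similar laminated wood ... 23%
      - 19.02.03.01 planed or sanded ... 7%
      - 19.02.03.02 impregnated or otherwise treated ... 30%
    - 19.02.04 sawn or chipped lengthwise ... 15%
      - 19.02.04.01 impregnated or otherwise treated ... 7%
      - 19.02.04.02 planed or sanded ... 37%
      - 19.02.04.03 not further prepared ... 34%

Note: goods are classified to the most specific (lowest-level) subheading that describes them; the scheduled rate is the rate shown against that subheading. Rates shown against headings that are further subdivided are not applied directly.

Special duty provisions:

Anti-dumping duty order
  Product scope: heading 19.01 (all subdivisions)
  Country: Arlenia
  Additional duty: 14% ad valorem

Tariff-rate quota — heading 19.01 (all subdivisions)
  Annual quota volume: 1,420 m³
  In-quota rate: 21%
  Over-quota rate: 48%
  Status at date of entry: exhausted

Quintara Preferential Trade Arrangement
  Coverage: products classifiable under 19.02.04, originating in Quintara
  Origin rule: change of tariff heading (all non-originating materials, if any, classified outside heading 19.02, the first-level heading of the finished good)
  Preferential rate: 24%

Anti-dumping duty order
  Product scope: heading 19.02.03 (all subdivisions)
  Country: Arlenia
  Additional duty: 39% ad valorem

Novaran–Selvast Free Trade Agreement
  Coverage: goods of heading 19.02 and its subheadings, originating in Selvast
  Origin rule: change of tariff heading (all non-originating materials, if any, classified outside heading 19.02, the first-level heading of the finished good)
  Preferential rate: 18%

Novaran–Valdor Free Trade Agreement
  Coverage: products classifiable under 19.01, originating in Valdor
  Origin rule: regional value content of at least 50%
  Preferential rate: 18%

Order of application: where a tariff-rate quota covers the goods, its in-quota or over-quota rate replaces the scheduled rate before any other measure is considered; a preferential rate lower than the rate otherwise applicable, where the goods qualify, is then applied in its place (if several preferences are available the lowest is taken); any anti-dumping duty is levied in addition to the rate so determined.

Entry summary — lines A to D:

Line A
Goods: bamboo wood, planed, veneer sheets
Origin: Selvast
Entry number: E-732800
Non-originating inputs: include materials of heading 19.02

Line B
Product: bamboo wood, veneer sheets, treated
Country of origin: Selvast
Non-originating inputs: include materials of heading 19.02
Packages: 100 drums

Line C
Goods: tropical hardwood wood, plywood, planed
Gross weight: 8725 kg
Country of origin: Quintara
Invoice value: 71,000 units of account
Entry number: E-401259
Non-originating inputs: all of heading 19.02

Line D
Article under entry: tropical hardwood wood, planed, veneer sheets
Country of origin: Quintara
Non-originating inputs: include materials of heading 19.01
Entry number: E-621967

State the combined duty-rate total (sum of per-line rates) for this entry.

Line A: bamboo → 19.02; veneer sheets → 19.02.02; planed → 19.02.02.02. Scheduled 24%. Selvast agreement on 19.02: CTH not met. → 24%.
Line B: bamboo → 19.02; veneer sheets → 19.02.02; treated → 19.02.02.03. Scheduled 31%. Selvast agreement on 19.02: CTH not met. → 31%.
Line C: tropical hardwood → 19.01; plywood → 19.01.01; planed → 19.01.01.02. Scheduled 12%. quota on 19.01 exhausted → over-quota 48%; Quintara agreement on 19.02.04: 19.01.01.02 not covered. → 48%.
Line D: tropical hardwood → 19.01; veneer sheets → 19.01.02; planed → 19.01.02.03. Scheduled 33%. quota on 19.01 exhausted → over-quota 48%; Quintara agreement on 19.02.04: 19.01.02.03 not covered. → 48%.
Sum: 24% + 31% + 48% + 48% = 151%.

151%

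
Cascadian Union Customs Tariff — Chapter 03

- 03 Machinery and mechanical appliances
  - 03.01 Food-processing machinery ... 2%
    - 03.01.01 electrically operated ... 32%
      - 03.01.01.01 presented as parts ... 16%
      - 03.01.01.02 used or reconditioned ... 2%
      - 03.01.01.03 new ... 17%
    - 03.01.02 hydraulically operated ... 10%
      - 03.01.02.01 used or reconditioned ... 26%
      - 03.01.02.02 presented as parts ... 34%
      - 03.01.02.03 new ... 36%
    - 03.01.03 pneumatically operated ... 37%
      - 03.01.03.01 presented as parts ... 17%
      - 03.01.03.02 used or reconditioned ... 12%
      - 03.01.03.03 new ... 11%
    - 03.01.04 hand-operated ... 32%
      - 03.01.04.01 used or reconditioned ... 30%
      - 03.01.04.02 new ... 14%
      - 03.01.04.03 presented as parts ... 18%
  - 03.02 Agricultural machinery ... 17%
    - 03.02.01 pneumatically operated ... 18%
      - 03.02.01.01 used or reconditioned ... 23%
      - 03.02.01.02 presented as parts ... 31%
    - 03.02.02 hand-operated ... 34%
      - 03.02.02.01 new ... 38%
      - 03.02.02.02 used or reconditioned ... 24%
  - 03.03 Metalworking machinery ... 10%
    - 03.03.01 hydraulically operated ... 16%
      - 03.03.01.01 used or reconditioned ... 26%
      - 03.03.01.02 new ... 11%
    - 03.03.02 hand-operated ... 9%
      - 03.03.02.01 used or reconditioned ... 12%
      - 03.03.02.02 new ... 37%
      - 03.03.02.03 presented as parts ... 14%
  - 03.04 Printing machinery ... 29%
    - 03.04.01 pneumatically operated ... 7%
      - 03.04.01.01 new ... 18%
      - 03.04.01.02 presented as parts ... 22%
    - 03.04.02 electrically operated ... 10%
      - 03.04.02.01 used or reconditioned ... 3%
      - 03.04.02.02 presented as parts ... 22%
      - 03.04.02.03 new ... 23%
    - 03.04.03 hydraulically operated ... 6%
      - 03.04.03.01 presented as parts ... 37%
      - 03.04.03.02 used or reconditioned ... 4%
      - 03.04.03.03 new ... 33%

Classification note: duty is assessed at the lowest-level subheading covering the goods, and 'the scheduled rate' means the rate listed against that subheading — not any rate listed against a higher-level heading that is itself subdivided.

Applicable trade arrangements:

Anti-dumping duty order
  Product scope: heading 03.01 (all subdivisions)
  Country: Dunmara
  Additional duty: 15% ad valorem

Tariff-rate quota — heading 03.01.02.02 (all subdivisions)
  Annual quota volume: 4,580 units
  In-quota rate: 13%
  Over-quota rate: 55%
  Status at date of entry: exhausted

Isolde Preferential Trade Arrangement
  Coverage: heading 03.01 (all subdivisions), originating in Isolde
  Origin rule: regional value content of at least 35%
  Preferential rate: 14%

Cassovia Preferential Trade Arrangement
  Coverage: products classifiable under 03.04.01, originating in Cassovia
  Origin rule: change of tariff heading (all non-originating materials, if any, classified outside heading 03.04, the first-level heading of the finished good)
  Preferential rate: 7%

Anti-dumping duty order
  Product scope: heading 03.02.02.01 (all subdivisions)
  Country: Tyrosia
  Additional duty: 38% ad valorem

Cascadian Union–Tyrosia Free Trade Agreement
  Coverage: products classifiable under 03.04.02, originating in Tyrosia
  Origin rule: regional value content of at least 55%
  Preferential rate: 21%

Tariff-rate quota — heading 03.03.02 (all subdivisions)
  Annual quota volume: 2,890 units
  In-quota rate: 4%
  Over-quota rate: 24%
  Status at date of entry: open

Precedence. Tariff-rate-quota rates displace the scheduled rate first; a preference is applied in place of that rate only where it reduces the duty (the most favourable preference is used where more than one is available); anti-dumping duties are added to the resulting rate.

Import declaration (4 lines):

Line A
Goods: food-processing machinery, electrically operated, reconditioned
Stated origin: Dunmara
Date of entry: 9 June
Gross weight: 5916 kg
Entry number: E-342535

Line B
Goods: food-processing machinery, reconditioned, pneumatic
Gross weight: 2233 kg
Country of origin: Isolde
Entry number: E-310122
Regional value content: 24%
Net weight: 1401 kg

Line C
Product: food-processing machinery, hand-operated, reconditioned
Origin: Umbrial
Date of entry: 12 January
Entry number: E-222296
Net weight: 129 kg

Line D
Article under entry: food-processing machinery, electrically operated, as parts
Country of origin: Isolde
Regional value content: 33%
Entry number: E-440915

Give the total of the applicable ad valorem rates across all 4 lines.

Line A: food-processing → 03.01; electrically operated → 03.01.01; reconditioned → 03.01.01.02. Scheduled 2%. anti-dumping (Dunmara, 03.01): +15%; total 2% + 15% = 17%. → 17%.
Line B: food-processing → 03.01; pneumatic → 03.01.03; reconditioned → 03.01.03.02. Scheduled 12%. Isolde agreement on 03.01: RVC < 35%. → 12%.
Line C: food-processing → 03.01; hand-operated → 03.01.04; reconditioned → 03.01.04.01. Scheduled 30%. No special measure applies. → 30%.
Line D: food-processing → 03.01; electrically operated → 03.01.01; as parts → 03.01.01.01. Scheduled 16%. Isolde agreement on 03.01: RVC < 35%. → 16%.
Sum: 17% + 12% + 30% + 16% = 75%.

75%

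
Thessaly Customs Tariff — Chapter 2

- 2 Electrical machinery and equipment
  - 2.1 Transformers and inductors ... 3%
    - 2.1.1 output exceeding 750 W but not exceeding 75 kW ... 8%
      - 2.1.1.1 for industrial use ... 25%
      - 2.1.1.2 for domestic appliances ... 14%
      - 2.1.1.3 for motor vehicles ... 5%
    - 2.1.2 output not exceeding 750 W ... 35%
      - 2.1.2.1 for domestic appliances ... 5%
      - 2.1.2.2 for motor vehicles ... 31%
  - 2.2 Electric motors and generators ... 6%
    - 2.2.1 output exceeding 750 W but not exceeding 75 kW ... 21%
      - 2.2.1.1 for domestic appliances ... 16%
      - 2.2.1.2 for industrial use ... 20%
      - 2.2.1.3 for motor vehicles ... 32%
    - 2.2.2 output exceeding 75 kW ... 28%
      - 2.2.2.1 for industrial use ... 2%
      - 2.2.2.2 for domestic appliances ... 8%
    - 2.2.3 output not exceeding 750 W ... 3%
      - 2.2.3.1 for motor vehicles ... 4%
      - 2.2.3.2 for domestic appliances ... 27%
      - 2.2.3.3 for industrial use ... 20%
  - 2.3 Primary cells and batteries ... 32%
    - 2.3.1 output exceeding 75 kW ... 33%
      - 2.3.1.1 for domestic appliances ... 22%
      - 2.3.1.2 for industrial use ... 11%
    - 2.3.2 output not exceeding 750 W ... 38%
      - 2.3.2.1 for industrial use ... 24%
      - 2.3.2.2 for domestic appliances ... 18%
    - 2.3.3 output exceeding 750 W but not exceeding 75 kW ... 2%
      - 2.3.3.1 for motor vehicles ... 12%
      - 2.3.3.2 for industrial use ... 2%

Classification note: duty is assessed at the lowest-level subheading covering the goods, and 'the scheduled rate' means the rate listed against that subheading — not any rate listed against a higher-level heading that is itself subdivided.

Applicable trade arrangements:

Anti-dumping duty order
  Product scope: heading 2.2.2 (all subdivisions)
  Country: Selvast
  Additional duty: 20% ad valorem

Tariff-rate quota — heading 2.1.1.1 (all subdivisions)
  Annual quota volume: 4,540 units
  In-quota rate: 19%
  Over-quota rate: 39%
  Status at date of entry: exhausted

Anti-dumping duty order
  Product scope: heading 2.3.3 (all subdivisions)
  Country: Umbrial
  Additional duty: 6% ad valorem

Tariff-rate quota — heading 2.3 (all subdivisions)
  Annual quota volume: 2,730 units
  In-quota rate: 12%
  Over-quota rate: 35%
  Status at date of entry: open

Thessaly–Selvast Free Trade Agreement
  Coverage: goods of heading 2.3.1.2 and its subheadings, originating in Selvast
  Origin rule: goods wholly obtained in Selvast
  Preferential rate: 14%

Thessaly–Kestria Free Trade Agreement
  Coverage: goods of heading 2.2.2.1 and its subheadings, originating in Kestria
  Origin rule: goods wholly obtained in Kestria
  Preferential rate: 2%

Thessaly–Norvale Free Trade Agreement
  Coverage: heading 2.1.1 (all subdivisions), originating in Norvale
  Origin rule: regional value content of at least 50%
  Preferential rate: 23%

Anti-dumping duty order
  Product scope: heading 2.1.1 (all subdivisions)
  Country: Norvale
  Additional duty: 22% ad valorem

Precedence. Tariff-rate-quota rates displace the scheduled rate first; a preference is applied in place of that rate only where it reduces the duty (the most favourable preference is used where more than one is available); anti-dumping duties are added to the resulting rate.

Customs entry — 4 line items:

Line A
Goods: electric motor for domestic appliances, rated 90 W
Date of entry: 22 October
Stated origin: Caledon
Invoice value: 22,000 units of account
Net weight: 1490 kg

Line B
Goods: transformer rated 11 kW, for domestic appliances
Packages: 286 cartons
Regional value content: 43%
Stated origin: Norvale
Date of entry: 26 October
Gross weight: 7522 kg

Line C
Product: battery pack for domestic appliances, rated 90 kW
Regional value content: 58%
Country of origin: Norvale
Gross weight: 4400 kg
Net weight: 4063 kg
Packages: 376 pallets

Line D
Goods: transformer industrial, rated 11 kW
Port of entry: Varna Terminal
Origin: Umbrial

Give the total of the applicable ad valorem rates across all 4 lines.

114%

Line A: electric motor → 2.2; rated 90 W → 2.2.3; for domestic appliances → 2.2.3.2. Scheduled 27%. No special measure applies. → 27%.
Line B: transformer → 2.1; rated 11 kW → 2.1.1; for domestic appliances → 2.1.1.2. Scheduled 14%. Norvale agreement on 2.1.1: RVC < 50%; anti-dumping (Norvale, 2.1.1): +22%; total 14% + 22% = 36%. → 36%.
Line C: battery pack → 2.3; rated 90 kW → 2.3.1; for domestic appliances → 2.3.1.1. Scheduled 22%. quota on 2.3 open → in-quota 12%; Norvale agreement on 2.1.1: 2.3.1.1 not covered. → 12%.
Line D: transformer → 2.1; rated 11 kW → 2.1.1; industrial → 2.1.1.1. Scheduled 25%. quota on 2.1.1.1 exhausted → over-quota 39%. → 39%.
Sum: 27% + 36% + 12% + 39% = 114%.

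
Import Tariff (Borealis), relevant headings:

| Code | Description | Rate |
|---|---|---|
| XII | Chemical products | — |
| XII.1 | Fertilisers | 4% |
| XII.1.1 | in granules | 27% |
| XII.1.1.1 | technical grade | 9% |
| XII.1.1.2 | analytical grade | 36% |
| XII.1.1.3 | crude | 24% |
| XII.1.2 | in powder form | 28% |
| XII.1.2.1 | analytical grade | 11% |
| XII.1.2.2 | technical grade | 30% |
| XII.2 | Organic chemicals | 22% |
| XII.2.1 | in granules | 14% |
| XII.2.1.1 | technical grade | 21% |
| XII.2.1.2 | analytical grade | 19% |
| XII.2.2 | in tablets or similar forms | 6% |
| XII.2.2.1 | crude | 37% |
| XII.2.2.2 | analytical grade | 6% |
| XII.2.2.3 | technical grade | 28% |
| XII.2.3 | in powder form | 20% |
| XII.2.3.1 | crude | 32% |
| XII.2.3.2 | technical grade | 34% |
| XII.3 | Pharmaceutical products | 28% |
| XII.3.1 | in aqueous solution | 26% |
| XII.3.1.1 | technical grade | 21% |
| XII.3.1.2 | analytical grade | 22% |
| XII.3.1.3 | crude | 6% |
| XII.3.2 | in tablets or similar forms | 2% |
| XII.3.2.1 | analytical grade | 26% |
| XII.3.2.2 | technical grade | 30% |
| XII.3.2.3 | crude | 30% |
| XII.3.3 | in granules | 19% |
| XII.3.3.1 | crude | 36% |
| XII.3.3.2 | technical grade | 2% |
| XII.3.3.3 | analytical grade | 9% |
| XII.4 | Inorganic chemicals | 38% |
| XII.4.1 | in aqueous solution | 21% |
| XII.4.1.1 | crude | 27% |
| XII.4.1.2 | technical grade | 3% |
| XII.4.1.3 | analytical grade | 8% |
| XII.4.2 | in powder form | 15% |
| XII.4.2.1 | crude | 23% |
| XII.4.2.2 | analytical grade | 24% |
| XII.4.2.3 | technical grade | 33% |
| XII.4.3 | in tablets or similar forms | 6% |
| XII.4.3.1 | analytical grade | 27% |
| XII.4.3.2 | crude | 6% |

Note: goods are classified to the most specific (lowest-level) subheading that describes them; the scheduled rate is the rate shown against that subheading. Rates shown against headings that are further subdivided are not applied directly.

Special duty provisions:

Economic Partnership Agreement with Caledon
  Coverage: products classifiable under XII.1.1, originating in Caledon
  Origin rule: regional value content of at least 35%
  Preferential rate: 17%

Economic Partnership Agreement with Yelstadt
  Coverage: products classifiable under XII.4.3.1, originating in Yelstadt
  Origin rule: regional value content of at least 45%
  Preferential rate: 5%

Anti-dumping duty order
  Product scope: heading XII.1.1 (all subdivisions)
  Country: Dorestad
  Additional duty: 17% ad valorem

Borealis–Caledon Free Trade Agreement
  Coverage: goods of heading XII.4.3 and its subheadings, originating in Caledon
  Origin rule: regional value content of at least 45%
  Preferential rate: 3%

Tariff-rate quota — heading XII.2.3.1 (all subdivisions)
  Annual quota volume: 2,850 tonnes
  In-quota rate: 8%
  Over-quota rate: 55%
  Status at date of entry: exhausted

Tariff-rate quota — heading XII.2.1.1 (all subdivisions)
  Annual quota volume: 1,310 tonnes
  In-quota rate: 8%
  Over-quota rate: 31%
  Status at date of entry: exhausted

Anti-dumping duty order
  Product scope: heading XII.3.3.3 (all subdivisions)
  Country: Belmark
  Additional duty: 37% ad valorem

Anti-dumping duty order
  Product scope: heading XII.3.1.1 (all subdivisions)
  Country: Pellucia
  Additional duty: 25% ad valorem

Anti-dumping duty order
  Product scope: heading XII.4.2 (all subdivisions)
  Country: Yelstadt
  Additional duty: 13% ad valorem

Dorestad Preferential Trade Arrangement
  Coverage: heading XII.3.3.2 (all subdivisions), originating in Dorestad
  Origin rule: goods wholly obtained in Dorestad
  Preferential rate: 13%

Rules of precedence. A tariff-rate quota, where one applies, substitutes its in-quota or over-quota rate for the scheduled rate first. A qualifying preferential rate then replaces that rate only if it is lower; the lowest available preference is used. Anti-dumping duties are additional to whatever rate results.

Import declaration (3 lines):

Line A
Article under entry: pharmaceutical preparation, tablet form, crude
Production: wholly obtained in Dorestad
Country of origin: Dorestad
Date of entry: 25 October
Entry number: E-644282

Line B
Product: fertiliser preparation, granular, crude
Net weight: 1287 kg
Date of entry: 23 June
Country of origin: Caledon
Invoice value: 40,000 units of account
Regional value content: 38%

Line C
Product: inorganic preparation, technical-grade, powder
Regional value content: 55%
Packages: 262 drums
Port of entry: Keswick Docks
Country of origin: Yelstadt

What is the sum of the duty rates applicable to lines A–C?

Line A: pharmaceutical → XII.3; tablet form → XII.3.2; crude → XII.3.2.3. Scheduled 30%. Dorestad agreement on XII.3.3.2: XII.3.2.3 not covered. → 30%.
Line B: fertiliser → XII.1; granular → XII.1.1; crude → XII.1.1.3. Scheduled 24%. Caledon agreement on XII.1.1: RVC ≥ 35% → 17% available; Caledon agreement on XII.4.3: XII.1.1.3 not covered; preferential 17%. → 17%.
Line C: inorganic → XII.4; powder → XII.4.2; technical-grade → XII.4.2.3. Scheduled 33%. Yelstadt agreement on XII.4.3.1: XII.4.2.3 not covered; anti-dumping (Yelstadt, XII.4.2): +13%; total 33% + 13% = 46%. → 46%.
Sum: 30% + 17% + 46% = 93%.

93%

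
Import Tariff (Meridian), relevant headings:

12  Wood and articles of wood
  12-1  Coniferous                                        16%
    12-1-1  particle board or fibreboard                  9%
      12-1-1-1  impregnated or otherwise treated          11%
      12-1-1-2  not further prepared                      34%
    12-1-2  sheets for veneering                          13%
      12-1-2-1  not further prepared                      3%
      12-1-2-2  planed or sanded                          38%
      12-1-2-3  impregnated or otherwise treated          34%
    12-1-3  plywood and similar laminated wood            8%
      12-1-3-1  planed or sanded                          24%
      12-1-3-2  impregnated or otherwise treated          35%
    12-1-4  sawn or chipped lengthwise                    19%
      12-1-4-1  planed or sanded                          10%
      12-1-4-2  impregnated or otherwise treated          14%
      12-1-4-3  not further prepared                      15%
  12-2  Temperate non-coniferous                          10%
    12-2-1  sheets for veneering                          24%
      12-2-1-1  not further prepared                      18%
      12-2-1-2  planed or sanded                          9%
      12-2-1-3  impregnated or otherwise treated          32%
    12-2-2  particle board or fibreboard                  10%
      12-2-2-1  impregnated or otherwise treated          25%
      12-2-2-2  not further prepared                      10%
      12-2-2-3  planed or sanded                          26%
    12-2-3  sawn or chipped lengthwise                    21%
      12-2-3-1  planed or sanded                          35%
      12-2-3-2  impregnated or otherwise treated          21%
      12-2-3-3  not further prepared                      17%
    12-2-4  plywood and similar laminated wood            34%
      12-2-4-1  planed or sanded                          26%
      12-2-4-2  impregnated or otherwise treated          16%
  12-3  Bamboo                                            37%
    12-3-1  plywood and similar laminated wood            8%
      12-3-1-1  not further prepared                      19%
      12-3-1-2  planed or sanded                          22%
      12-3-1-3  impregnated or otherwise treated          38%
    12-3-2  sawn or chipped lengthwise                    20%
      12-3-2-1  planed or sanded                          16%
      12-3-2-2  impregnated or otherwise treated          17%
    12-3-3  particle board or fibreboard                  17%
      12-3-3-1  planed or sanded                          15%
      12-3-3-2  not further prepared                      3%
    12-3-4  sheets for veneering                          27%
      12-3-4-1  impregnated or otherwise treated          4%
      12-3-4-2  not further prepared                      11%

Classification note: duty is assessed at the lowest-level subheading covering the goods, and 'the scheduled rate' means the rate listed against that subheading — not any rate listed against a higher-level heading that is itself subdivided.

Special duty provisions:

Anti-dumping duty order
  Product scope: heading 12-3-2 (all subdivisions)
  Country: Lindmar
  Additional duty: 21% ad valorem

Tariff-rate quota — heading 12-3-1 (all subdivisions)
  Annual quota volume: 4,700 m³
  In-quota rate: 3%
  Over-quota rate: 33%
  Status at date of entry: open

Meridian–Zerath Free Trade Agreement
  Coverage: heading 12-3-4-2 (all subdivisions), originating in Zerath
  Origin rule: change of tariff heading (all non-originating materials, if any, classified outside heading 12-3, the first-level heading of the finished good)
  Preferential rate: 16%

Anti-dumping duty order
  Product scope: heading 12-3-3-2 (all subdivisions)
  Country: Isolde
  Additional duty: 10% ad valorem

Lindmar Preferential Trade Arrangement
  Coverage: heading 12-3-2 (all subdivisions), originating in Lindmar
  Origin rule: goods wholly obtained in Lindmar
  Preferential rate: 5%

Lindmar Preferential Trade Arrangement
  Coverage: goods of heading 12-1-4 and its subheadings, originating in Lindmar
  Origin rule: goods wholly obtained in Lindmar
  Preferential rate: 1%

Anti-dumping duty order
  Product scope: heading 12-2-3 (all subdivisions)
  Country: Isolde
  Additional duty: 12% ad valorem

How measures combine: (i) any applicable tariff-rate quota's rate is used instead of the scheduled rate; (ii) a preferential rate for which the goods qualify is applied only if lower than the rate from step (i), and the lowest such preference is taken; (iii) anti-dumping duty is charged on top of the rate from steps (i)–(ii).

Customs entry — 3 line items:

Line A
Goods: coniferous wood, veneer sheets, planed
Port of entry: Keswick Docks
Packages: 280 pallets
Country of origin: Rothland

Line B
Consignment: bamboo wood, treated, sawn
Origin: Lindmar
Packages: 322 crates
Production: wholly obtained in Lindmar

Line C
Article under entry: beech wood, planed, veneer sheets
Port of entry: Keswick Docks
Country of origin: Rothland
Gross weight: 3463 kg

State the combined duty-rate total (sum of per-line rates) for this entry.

Line A: coniferous → 12-1; veneer sheets → 12-1-2; planed → 12-1-2-2. Scheduled 38%. No special measure applies. → 38%.
Line B: bamboo → 12-3; sawn → 12-3-2; treated → 12-3-2-2. Scheduled 17%. Lindmar agreement on 12-3-2: wholly obtained → 5% available; Lindmar agreement on 12-1-4: 12-3-2-2 not covered; preferential 5%; anti-dumping (Lindmar, 12-3-2): +21%; total 5% + 21% = 26%. → 26%.
Line C: beech → 12-2; veneer sheets → 12-2-1; planed → 12-2-1-2. Scheduled 9%. No special measure applies. → 9%.
Sum: 38% + 26% + 9% = 73%.

73%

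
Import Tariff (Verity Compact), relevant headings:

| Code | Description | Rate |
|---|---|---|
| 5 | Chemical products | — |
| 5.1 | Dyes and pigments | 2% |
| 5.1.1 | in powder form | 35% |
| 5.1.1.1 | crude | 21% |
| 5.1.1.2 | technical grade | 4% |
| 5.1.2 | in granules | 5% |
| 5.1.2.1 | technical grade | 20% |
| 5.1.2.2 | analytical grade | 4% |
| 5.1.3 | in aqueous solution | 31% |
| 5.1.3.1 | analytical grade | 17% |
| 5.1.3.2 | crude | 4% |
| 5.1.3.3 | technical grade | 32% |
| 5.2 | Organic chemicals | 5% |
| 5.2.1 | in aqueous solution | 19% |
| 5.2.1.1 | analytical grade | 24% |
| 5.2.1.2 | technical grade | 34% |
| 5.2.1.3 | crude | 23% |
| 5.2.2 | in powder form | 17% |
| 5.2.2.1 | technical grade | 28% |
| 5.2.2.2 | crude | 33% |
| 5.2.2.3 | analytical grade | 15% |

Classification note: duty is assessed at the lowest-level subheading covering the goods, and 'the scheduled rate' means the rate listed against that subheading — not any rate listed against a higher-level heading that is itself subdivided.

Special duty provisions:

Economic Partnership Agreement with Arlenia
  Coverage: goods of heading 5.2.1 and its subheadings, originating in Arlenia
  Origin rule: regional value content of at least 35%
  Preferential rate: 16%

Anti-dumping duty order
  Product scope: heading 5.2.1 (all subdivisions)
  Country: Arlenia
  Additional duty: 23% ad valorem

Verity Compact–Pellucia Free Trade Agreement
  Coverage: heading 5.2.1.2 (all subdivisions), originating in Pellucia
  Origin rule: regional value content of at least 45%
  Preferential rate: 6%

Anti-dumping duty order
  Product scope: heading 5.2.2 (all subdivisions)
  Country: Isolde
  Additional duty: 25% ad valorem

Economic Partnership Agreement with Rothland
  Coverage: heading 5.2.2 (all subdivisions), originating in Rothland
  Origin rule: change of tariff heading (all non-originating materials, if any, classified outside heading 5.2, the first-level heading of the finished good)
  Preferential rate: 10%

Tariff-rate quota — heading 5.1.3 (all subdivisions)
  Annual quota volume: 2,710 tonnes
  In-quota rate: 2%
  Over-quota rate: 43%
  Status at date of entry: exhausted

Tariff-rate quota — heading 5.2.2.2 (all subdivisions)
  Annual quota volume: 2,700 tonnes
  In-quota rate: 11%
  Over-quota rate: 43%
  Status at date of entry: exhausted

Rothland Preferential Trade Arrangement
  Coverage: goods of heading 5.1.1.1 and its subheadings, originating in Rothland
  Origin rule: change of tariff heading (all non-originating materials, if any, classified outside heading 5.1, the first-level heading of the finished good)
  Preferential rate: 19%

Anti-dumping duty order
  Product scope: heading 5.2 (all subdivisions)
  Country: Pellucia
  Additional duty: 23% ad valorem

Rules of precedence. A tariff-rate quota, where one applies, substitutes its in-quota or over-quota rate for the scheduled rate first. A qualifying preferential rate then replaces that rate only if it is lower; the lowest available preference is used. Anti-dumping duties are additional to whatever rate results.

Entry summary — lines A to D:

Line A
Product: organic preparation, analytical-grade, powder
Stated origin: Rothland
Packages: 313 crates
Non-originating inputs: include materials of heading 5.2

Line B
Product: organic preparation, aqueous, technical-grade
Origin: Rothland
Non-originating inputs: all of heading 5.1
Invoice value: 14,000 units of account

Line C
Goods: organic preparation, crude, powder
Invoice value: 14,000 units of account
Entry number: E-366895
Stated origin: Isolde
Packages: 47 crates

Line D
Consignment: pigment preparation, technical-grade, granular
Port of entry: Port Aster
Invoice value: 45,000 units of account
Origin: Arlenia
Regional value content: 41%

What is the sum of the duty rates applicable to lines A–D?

137%

Line A: organic → 5.2; powder → 5.2.2; analytical-grade → 5.2.2.3. Scheduled 15%. Rothland agreement on 5.2.2: CTH not met; Rothland agreement on 5.1.1.1: 5.2.2.3 not covered. → 15%.
Line B: organic → 5.2; aqueous → 5.2.1; technical-grade → 5.2.1.2. Scheduled 34%. Rothland agreement on 5.2.2: 5.2.1.2 not covered; Rothland agreement on 5.1.1.1: 5.2.1.2 not covered. → 34%.
Line C: organic → 5.2; powder → 5.2.2; crude → 5.2.2.2. Scheduled 33%. quota on 5.2.2.2 exhausted → over-quota 43%; anti-dumping (Isolde, 5.2.2): +25%; total 43% + 25% = 68%. → 68%.
Line D: pigment → 5.1; granular → 5.1.2; technical-grade → 5.1.2.1. Scheduled 20%. Arlenia agreement on 5.2.1: 5.1.2.1 not covered. → 20%.
Sum: 15% + 34% + 68% + 20% = 137%.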